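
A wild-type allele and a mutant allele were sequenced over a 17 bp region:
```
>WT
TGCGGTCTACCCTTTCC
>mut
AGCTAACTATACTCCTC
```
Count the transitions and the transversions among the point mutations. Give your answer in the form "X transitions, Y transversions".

5 transitions, 4 transversions

Transitions (purine↔purine or pyrimidine↔pyrimidine): 5 G→A, 10 C→T, 14 T→C, 15 T→C, 16 C→T.
Transversions (purine↔pyrimidine): 1 T→A, 4 G→T, 6 T→A, 11 C→A.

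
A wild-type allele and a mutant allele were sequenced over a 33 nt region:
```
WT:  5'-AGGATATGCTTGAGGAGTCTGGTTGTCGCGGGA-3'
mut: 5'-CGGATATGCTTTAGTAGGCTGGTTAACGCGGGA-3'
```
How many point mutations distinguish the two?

The sequences differ at sites 1, 12, 15, 18, 25, 26 (1-based) — 6 in total.

6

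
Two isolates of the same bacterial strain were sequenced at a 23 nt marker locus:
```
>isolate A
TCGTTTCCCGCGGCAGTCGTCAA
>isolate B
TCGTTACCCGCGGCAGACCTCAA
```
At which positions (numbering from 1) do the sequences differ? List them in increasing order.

Scanning 1-based: 6: T/A; 17: T/A; 19: G/C.

6, 17, 19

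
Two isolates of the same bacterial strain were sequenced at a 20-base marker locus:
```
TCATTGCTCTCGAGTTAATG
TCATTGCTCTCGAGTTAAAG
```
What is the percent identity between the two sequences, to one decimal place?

95.0%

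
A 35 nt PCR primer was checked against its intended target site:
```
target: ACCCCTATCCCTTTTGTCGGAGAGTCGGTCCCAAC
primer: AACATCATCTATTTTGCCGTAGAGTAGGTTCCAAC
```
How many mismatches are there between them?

The sequences differ at positions 2, 4, 5, 6, 10, 11, 17, 20, 26, 30 (1-based) — 10 in total.

10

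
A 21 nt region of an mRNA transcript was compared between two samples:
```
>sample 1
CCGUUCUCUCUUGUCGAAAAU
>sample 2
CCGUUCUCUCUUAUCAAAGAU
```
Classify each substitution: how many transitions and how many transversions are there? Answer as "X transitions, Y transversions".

Transitions (purine↔purine or pyrimidine↔pyrimidine): 13 G→A, 16 G→A, 19 A→G.
Transversions (purine↔pyrimidine): none.

3 transitions, 0 transversions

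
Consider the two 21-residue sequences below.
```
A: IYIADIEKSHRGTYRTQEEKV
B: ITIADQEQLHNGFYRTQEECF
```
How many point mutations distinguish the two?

8

The sequences differ at residues 2, 6, 8, 9, 11, 13, 20, 21 (1-based) — 8 in total.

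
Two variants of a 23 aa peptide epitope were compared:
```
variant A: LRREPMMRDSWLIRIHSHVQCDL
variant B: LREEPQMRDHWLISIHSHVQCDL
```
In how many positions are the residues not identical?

4

The sequences differ at positions 3, 6, 10, 14 (1-based) — 4 in total.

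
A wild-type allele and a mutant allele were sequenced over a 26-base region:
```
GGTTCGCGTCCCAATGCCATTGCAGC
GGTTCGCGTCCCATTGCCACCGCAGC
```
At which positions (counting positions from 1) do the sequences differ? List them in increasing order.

Scanning 1-based: 14: A/T; 20: T/C; 21: T/C.

14, 20, 21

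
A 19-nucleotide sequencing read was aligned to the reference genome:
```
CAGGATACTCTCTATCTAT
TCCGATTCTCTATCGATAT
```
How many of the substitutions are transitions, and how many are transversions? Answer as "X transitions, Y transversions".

1 transition, 7 transversions

Mismatches (1-based):
position 1: C→T (pyrimidine→pyrimidine, transition)
position 2: A→C (purine→pyrimidine, transversion)
position 3: G→C (purine→pyrimidine, transversion)
position 7: A→T (purine→pyrimidine, transversion)
position 12: C→A (pyrimidine→purine, transversion)
position 14: A→C (purine→pyrimidine, transversion)
position 15: T→G (pyrimidine→purine, transversion)
position 16: C→A (pyrimidine→purine, transversion)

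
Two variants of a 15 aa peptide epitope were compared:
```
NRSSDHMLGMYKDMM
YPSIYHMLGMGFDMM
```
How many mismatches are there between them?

6

The sequences differ at positions 1, 2, 4, 5, 11, 12 (1-based) — 6 in total.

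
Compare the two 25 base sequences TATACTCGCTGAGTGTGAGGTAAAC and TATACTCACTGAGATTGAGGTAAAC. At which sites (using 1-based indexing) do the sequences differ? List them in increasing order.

Scanning 1-based: 8: G/A; 14: T/A; 15: G/T.

8, 14, 15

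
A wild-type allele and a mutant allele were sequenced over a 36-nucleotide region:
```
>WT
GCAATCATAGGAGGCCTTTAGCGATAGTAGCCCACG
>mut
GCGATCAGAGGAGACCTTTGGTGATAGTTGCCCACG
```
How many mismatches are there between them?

6

Mismatches (1-based): base 3: A→G; base 8: T→G; base 14: G→A; base 20: A→G; base 22: C→T; base 29: A→T.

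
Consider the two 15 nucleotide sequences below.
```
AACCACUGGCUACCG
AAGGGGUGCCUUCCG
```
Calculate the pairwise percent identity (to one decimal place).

6 positions differ (3, 4, 5, 6, 9, 12), so 9 of 15 match: 9/15 = 60%.

60.0%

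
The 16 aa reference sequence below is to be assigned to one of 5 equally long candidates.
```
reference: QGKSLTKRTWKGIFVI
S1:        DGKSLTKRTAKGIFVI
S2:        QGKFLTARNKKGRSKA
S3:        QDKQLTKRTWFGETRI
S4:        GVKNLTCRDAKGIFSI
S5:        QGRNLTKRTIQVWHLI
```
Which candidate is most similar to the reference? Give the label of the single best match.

S1 differs at 2 residues; S2 differs at 8 residues; S3 differs at 6 residues; S4 differs at 7 residues; S5 differs at 8 residues. The closest is S1.

S1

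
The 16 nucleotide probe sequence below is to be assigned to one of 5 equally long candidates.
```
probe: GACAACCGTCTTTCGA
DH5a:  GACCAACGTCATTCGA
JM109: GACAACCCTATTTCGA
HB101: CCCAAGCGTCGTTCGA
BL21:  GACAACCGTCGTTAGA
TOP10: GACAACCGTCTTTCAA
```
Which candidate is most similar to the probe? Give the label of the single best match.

TOP10

Hamming distances to probe — DH5a: 3; JM109: 2; HB101: 4; BL21: 2; TOP10: 1.
Smallest is TOP10 with 1 mismatch.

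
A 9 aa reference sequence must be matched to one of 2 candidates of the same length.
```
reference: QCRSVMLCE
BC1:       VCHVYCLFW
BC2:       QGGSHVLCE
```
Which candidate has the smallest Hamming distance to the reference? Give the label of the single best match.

Hamming distances to reference — BC1: 7; BC2: 4.
Smallest is BC2 with 4 mismatches.

BC2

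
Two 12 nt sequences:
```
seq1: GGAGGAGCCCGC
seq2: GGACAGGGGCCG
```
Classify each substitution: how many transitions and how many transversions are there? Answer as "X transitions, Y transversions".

Transitions (purine↔purine or pyrimidine↔pyrimidine): 5 G→A, 6 A→G.
Transversions (purine↔pyrimidine): 4 G→C, 8 C→G, 9 C→G, 11 G→C, 12 C→G.

2 transitions, 5 transversions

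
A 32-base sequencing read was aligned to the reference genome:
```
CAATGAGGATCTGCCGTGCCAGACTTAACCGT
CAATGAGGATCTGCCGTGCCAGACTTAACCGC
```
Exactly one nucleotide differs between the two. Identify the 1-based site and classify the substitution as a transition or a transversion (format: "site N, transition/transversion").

Site 32 changes T→C. T is a pyrimidine and C is a pyrimidine, so this is a transition.

site 32, transition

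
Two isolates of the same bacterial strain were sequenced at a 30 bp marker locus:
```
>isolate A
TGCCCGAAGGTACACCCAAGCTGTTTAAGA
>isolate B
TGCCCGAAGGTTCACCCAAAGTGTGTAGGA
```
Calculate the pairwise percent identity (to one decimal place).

5 positions differ (12, 20, 21, 25, 28), so 25 of 30 match: 25/30 = 83.33%.

83.3%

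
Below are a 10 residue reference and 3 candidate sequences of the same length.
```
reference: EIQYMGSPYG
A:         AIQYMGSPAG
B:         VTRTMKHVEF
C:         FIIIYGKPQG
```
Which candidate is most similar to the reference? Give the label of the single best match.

A

A differs at 2 positions; B differs at 9 positions; C differs at 6 positions. The closest is A.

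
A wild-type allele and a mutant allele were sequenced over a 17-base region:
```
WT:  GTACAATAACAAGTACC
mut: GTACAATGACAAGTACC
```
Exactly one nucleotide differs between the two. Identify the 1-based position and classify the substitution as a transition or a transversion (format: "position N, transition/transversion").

Position 8 changes A→G. A is a purine and G is a purine, so this is a transition.

position 8, transition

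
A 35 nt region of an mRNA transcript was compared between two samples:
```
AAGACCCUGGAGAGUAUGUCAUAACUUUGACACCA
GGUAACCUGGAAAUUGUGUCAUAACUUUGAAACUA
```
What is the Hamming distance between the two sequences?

9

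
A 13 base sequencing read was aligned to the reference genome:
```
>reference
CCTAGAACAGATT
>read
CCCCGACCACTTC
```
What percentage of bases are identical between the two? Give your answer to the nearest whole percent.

Mismatches at positions 3, 4, 7, 10, 11, 13 (1-based): 6 of 13.
Identical positions: 7/13 = 53.85% → 54%.

54%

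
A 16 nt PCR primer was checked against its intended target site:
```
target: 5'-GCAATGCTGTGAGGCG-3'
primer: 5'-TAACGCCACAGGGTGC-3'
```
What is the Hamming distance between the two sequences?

12

Comparing position by position, 12 sites differ: 1 (G/T), 2 (C/A), 4 (A/C), 5 (T/G), 6 (G/C), 8 (T/A), 9 (G/C), 10 (T/A), 12 (A/G), 14 (G/T), 15 (C/G), 16 (G/C).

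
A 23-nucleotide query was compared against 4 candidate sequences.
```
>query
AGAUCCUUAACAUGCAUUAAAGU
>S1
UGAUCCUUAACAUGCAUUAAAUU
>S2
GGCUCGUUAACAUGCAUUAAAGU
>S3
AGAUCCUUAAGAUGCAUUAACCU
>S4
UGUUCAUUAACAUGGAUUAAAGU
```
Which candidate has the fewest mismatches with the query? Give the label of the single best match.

Hamming distances to query — S1: 2; S2: 3; S3: 3; S4: 4.
Smallest is S1 with 2 mismatches.

S1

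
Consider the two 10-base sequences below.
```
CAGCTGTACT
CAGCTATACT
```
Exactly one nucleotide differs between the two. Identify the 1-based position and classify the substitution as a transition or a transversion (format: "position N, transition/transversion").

position 6, transition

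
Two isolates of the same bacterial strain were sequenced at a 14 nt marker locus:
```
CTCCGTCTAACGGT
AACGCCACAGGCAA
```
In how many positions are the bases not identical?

12

Comparing position by position, 12 positions differ: 1 (C/A), 2 (T/A), 4 (C/G), 5 (G/C), 6 (T/C), 7 (C/A), 8 (T/C), 10 (A/G), 11 (C/G), 12 (G/C), 13 (G/A), 14 (T/A).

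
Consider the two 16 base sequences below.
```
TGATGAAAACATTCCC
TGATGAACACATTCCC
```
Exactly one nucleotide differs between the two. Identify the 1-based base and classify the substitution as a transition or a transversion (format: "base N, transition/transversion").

Base 8 changes A→C. A is a purine and C is a pyrimidine, so this is a transversion.

base 8, transversion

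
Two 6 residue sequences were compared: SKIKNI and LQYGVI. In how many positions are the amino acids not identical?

5

Comparing position by position, 5 positions differ: 1 (S/L), 2 (K/Q), 3 (I/Y), 4 (K/G), 5 (N/V).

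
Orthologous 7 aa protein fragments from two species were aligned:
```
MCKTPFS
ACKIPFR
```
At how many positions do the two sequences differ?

3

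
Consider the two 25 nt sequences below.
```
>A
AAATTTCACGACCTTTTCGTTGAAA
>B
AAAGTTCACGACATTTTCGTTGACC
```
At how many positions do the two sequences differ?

4

Comparing position by position, 4 positions differ: 4 (T/G), 13 (C/A), 24 (A/C), 25 (A/C).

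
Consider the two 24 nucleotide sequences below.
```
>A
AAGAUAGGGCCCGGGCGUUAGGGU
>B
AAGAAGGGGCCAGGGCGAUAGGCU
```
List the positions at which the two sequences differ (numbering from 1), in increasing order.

5, 6, 12, 18, 23

Scanning 1-based: 5: U/A; 6: A/G; 12: C/A; 18: U/A; 23: G/C.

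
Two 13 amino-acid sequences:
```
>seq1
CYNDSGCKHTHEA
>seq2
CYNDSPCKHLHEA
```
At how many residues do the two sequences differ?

Mismatches (1-based): residue 6: G→P; residue 10: T→L.

2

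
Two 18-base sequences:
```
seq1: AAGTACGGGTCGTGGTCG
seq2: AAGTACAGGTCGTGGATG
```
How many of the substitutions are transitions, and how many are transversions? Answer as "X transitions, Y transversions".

Transitions (purine↔purine or pyrimidine↔pyrimidine): 7 G→A, 17 C→T.
Transversions (purine↔pyrimidine): 16 T→A.

2 transitions, 1 transversion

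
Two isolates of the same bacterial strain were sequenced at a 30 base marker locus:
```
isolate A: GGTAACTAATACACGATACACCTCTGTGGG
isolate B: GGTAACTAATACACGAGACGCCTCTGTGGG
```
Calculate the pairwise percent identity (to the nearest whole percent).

2 positions differ (17, 20), so 28 of 30 match: 28/30 = 93.33%.

93%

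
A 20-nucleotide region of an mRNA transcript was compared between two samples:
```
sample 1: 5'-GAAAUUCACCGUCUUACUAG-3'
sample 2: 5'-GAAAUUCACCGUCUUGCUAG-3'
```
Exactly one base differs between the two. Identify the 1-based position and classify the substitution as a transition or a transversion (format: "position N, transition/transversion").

Position 16 changes A→G. A is a purine and G is a purine, so this is a transition.

position 16, transition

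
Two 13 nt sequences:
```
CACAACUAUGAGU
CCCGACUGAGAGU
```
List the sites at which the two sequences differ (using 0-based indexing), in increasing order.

Scanning 0-based: 1: A/C; 3: A/G; 7: A/G; 8: U/A.

1, 3, 7, 8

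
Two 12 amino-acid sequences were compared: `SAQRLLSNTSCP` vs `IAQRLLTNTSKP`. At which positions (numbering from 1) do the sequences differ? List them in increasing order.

1, 7, 11

Scanning 1-based: 1: S/I; 7: S/T; 11: C/K.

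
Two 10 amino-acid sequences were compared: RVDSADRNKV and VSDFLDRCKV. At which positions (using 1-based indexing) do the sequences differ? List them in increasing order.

1, 2, 4, 5, 8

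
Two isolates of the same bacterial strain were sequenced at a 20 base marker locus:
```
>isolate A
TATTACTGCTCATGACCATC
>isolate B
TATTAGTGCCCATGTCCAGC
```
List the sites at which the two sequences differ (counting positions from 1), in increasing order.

Differences at site 6 (C→G), site 10 (T→C), site 15 (A→T), site 19 (T→G).

6, 10, 15, 19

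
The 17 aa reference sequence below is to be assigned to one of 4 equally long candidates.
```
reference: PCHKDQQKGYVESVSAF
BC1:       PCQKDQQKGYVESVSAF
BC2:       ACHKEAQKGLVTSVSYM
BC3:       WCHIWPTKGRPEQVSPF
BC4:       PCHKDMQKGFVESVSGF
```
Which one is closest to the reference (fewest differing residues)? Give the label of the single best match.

BC1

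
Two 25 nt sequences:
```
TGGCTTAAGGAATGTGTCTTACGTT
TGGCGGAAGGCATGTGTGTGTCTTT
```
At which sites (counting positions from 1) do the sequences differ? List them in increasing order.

5, 6, 11, 18, 20, 21, 23

Differences at site 5 (T→G), site 6 (T→G), site 11 (A→C), site 18 (C→G), site 20 (T→G), site 21 (A→T), site 23 (G→T).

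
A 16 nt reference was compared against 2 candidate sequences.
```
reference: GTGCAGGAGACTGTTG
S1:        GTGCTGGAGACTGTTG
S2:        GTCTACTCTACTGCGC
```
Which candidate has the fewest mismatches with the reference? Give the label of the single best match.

S1 differs at 1 site; S2 differs at 9 sites. The closest is S1.

S1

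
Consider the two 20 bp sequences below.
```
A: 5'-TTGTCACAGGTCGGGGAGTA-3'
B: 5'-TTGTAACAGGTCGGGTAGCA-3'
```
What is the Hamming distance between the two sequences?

3

The sequences differ at positions 5, 16, 19 (1-based) — 3 in total.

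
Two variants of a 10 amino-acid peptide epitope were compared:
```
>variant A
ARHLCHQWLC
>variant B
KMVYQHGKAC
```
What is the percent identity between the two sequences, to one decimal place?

20.0%

8 positions differ (1, 2, 3, 4, 5, 7, 8, 9), so 2 of 10 match: 2/10 = 20%.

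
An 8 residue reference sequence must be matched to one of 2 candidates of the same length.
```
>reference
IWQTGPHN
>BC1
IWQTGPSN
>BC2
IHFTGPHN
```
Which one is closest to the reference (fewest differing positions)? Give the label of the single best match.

BC1

Hamming distances to reference — BC1: 1; BC2: 2.
Smallest is BC1 with 1 mismatch.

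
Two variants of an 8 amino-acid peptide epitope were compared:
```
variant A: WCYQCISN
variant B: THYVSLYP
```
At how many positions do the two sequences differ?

7

The sequences differ at positions 1, 2, 4, 5, 6, 7, 8 (1-based) — 7 in total.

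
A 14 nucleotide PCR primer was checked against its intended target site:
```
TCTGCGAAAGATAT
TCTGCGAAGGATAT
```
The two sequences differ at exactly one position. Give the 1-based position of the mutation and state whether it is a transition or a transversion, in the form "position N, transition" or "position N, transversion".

Position 9 changes A→G. A is a purine and G is a purine, so this is a transition.

position 9, transition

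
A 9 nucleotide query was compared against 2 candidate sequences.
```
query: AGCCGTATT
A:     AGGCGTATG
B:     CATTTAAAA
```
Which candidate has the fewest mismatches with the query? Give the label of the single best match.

Hamming distances to query — A: 2; B: 8.
Smallest is A with 2 mismatches.

A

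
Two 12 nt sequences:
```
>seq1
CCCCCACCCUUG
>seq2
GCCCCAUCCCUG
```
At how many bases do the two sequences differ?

3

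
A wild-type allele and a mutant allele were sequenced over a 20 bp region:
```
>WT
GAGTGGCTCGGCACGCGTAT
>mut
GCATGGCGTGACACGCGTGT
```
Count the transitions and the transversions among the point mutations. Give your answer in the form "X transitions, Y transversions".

Transitions (purine↔purine or pyrimidine↔pyrimidine): 3 G→A, 9 C→T, 11 G→A, 19 A→G.
Transversions (purine↔pyrimidine): 2 A→C, 8 T→G.

4 transitions, 2 transversions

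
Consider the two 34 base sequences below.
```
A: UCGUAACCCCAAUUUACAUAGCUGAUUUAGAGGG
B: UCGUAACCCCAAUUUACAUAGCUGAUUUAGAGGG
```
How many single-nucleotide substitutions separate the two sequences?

The two sequences are identical at every position.

0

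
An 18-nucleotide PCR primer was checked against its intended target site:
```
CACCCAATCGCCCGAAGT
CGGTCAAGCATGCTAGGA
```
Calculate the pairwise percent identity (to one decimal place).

Mismatches at positions 2, 3, 4, 8, 10, 11, 12, 14, 16, 18 (1-based): 10 of 18.
Identical positions: 8/18 = 44.44% → 44.4%.

44.4%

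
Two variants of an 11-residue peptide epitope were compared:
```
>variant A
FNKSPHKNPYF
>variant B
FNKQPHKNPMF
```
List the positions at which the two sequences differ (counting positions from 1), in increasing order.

4, 10

Scanning 1-based: 4: S/Q; 10: Y/M.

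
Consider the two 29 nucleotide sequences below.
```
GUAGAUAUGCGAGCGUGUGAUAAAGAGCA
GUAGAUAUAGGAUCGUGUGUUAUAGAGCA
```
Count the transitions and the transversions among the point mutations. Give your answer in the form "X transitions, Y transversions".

1 transition, 4 transversions

Transitions (purine↔purine or pyrimidine↔pyrimidine): 9 G→A.
Transversions (purine↔pyrimidine): 10 C→G, 13 G→U, 20 A→U, 23 A→U.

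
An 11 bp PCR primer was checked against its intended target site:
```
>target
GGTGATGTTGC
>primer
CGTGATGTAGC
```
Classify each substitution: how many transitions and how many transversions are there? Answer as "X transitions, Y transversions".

Mismatches (1-based):
base 1: G→C (purine→pyrimidine, transversion)
base 9: T→A (pyrimidine→purine, transversion)

0 transitions, 2 transversions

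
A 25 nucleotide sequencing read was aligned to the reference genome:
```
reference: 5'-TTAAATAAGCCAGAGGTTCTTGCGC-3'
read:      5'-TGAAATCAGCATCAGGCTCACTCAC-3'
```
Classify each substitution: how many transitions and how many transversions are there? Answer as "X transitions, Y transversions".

Transitions (purine↔purine or pyrimidine↔pyrimidine): 17 T→C, 21 T→C, 24 G→A.
Transversions (purine↔pyrimidine): 2 T→G, 7 A→C, 11 C→A, 12 A→T, 13 G→C, 20 T→A, 22 G→T.

3 transitions, 7 transversions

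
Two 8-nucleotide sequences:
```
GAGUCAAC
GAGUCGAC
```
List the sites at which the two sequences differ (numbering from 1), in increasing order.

Scanning 1-based: 6: A/G.

6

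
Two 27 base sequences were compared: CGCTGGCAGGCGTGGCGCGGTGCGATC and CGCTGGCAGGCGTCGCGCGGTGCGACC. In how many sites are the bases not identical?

Mismatches (1-based): site 14: G→C; site 26: T→C.

2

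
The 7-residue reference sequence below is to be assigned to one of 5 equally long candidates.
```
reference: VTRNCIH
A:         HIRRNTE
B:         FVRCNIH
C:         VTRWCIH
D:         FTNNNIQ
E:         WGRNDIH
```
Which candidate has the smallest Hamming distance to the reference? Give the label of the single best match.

C

Hamming distances to reference — A: 6; B: 4; C: 1; D: 4; E: 3.
Smallest is C with 1 mismatch.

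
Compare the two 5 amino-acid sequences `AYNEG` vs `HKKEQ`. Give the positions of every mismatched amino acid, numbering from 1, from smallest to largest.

1, 2, 3, 5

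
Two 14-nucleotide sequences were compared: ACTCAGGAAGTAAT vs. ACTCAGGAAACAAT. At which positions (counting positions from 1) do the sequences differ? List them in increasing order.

Scanning 1-based: 10: G/A; 11: T/C.

10, 11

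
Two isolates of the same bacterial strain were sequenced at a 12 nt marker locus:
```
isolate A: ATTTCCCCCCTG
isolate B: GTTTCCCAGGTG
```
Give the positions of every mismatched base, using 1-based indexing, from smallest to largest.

1, 8, 9, 10

Differences at position 1 (A→G), position 8 (C→A), position 9 (C→G), position 10 (C→G).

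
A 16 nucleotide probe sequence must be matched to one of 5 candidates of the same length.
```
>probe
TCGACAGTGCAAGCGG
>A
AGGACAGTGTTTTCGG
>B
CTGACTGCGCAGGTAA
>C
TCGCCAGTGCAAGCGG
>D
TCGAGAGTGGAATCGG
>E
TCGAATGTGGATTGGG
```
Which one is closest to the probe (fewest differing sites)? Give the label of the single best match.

C

A differs at 6 sites; B differs at 8 sites; C differs at 1 site; D differs at 3 sites; E differs at 6 sites. The closest is C.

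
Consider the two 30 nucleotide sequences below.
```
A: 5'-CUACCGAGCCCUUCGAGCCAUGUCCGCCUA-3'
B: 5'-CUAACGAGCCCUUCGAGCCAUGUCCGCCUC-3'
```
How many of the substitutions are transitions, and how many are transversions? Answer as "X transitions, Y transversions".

Mismatches (1-based):
base 4: C→A (pyrimidine→purine, transversion)
base 30: A→C (purine→pyrimidine, transversion)

0 transitions, 2 transversions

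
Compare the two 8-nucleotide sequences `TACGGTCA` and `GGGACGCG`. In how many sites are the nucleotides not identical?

7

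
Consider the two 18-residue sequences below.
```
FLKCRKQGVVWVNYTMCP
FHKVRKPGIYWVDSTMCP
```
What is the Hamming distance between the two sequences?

7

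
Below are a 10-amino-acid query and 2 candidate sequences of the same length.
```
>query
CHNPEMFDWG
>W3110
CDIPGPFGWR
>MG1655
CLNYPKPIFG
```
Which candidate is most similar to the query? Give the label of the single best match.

Hamming distances to query — W3110: 6; MG1655: 7.
Smallest is W3110 with 6 mismatches.

W3110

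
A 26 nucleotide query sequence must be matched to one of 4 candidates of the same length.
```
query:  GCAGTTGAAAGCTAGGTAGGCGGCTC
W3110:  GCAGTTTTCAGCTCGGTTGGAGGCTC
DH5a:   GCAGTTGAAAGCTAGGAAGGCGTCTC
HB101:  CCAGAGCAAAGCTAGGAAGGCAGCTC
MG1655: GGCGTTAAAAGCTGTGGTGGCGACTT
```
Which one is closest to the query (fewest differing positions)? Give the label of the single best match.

DH5a

W3110 differs at 6 positions; DH5a differs at 2 positions; HB101 differs at 6 positions; MG1655 differs at 9 positions. The closest is DH5a.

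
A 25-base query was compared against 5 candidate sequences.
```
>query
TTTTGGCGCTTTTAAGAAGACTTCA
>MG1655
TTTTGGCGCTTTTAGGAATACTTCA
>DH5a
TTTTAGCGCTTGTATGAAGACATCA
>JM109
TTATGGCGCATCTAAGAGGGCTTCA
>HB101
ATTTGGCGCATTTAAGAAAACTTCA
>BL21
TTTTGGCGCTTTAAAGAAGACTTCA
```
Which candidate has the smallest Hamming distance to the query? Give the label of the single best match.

BL21

Hamming distances to query — MG1655: 2; DH5a: 4; JM109: 5; HB101: 3; BL21: 1.
Smallest is BL21 with 1 mismatch.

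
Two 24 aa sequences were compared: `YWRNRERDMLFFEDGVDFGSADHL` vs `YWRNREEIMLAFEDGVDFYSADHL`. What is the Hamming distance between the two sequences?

4

The sequences differ at positions 7, 8, 11, 19 (1-based) — 4 in total.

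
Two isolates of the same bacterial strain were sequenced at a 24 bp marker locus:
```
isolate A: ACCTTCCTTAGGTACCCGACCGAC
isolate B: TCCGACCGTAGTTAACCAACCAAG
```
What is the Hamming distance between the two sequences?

Comparing position by position, 9 positions differ: 1 (A/T), 4 (T/G), 5 (T/A), 8 (T/G), 12 (G/T), 15 (C/A), 18 (G/A), 22 (G/A), 24 (C/G).

9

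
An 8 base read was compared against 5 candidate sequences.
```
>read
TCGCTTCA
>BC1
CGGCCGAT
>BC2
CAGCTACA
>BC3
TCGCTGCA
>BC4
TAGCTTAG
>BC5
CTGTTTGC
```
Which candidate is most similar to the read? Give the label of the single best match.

BC3

BC1 differs at 6 positions; BC2 differs at 3 positions; BC3 differs at 1 position; BC4 differs at 3 positions; BC5 differs at 5 positions. The closest is BC3.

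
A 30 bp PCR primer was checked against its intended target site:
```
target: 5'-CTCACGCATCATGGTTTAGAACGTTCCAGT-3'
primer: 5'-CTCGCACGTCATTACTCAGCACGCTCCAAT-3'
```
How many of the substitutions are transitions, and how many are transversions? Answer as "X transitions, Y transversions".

8 transitions, 2 transversions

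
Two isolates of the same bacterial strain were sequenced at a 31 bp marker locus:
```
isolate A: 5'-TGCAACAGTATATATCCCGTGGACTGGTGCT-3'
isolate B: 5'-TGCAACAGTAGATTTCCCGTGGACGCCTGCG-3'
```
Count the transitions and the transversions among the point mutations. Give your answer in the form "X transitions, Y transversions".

0 transitions, 6 transversions

Mismatches (1-based):
site 11: T→G (pyrimidine→purine, transversion)
site 14: A→T (purine→pyrimidine, transversion)
site 25: T→G (pyrimidine→purine, transversion)
site 26: G→C (purine→pyrimidine, transversion)
site 27: G→C (purine→pyrimidine, transversion)
site 31: T→G (pyrimidine→purine, transversion)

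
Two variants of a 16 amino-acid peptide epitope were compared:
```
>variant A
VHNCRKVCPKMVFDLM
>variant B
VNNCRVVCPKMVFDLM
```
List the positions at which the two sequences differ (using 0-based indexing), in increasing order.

Differences at position 1 (H→N), position 5 (K→V).

1, 5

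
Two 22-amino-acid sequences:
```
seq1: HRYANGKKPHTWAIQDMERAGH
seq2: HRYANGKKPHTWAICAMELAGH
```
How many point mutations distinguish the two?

Mismatches (1-based): residue 15: Q→C; residue 16: D→A; residue 19: R→L.

3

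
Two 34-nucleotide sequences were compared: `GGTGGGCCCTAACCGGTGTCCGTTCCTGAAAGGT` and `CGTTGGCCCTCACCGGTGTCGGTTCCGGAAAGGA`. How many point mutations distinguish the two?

The sequences differ at bases 1, 4, 11, 21, 27, 34 (1-based) — 6 in total.

6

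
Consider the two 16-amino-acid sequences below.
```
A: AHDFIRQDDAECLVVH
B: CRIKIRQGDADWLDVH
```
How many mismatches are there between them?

8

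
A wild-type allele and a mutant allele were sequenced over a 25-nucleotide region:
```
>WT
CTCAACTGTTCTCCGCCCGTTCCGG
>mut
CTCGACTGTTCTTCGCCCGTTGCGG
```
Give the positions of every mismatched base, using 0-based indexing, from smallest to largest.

Scanning 0-based: 3: A/G; 12: C/T; 21: C/G.

3, 12, 21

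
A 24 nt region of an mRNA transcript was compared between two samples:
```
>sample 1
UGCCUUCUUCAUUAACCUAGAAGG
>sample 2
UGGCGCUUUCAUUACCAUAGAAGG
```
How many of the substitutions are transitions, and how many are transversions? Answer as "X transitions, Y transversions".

2 transitions, 4 transversions

Mismatches (1-based):
base 3: C→G (pyrimidine→purine, transversion)
base 5: U→G (pyrimidine→purine, transversion)
base 6: U→C (pyrimidine→pyrimidine, transition)
base 7: C→U (pyrimidine→pyrimidine, transition)
base 15: A→C (purine→pyrimidine, transversion)
base 17: C→A (pyrimidine→purine, transversion)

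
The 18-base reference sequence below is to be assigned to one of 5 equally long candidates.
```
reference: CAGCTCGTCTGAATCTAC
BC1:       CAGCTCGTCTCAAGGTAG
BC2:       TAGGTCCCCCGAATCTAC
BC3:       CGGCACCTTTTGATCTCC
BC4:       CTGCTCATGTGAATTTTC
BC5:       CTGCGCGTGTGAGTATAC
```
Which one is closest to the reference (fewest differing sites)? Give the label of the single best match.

Hamming distances to reference — BC1: 4; BC2: 5; BC3: 7; BC4: 5; BC5: 5.
Smallest is BC1 with 4 mismatches.

BC1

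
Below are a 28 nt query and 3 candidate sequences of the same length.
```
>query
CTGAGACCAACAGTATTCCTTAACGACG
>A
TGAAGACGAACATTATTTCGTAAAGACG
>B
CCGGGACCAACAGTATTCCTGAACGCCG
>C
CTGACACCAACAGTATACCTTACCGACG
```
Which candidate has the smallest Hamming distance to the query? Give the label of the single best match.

C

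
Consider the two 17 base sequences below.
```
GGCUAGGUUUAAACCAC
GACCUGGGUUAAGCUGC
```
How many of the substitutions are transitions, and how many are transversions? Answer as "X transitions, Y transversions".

5 transitions, 2 transversions

Transitions (purine↔purine or pyrimidine↔pyrimidine): 2 G→A, 4 U→C, 13 A→G, 15 C→U, 16 A→G.
Transversions (purine↔pyrimidine): 5 A→U, 8 U→G.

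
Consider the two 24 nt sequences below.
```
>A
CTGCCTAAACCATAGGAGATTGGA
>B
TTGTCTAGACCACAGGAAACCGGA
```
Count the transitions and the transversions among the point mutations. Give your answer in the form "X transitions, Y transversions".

7 transitions, 0 transversions

Transitions (purine↔purine or pyrimidine↔pyrimidine): 1 C→T, 4 C→T, 8 A→G, 13 T→C, 18 G→A, 20 T→C, 21 T→C.
Transversions (purine↔pyrimidine): none.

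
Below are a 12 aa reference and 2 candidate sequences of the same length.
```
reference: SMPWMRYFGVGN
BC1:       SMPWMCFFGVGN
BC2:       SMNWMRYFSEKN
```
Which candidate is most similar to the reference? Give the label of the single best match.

BC1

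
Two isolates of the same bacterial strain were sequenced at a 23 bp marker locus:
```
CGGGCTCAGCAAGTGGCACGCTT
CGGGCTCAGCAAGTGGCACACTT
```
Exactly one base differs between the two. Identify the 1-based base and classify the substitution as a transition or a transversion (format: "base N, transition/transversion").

Base 20 changes G→A. G is a purine and A is a purine, so this is a transition.

base 20, transition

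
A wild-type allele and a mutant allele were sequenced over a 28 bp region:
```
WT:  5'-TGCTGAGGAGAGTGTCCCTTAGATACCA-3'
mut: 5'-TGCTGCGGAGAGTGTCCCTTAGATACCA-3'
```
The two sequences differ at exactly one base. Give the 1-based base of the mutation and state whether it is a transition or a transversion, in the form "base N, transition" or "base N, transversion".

base 6, transversion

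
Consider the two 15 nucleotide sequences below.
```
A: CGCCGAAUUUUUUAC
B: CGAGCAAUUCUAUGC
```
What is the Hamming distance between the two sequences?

6

Mismatches (1-based): position 3: C→A; position 4: C→G; position 5: G→C; position 10: U→C; position 12: U→A; position 14: A→G.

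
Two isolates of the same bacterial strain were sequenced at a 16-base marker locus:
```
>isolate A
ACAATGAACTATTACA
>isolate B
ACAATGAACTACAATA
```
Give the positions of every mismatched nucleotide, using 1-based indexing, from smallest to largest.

12, 13, 15

Scanning 1-based: 12: T/C; 13: T/A; 15: C/T.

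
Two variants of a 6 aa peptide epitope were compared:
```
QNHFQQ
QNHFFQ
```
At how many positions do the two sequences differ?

1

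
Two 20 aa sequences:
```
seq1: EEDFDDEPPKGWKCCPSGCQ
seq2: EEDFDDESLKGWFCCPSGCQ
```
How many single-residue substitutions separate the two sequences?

Mismatches (1-based): residue 8: P→S; residue 9: P→L; residue 13: K→F.

3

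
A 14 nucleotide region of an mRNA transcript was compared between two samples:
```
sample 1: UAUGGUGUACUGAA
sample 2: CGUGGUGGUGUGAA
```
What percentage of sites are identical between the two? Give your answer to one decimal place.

64.3%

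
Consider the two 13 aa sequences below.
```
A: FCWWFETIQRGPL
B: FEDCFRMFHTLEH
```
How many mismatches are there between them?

11

Comparing position by position, 11 positions differ: 2 (C/E), 3 (W/D), 4 (W/C), 6 (E/R), 7 (T/M), 8 (I/F), 9 (Q/H), 10 (R/T), 11 (G/L), 12 (P/E), 13 (L/H).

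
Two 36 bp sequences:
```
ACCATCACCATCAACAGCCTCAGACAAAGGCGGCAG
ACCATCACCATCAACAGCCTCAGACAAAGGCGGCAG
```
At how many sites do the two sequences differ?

0

The two sequences are identical at every position.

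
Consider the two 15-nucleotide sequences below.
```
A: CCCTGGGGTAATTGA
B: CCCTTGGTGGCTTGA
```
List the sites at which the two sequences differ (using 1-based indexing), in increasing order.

5, 8, 9, 10, 11

Differences at site 5 (G→T), site 8 (G→T), site 9 (T→G), site 10 (A→G), site 11 (A→C).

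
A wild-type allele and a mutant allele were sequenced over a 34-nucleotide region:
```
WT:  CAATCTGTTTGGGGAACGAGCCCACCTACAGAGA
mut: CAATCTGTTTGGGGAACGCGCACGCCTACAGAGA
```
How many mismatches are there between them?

Comparing position by position, 3 sites differ: 19 (A/C), 22 (C/A), 24 (A/G).

3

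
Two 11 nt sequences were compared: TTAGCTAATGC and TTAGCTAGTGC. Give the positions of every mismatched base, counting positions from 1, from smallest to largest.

8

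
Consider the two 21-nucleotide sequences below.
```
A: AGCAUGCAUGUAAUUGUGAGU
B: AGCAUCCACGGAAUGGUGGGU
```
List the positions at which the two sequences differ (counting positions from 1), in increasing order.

Scanning 1-based: 6: G/C; 9: U/C; 11: U/G; 15: U/G; 19: A/G.

6, 9, 11, 15, 19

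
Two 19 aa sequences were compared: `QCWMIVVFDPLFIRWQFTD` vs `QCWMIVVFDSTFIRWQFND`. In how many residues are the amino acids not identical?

3

Comparing position by position, 3 residues differ: 10 (P/S), 11 (L/T), 18 (T/N).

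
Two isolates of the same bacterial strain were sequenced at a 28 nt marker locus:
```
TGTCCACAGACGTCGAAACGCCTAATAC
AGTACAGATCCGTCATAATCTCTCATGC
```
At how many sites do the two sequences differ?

The sequences differ at sites 1, 4, 7, 9, 10, 15, 16, 19, 20, 21, 24, 27 (1-based) — 12 in total.

12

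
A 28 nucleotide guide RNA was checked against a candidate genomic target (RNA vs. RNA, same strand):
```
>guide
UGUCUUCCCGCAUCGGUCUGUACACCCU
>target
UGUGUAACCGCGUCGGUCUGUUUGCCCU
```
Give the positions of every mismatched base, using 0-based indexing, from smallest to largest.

3, 5, 6, 11, 21, 22, 23

Differences at position 3 (C→G), position 5 (U→A), position 6 (C→A), position 11 (A→G), position 21 (A→U), position 22 (C→U), position 23 (A→G).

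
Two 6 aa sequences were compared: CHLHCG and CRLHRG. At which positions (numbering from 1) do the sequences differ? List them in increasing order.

2, 5

Scanning 1-based: 2: H/R; 5: C/R.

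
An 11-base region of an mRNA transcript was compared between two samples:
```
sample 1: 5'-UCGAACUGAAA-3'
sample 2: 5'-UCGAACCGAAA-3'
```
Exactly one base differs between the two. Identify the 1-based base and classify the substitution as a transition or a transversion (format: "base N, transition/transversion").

base 7, transition

The sequences differ only at base 7: U→C (pyrimidine→pyrimidine), a transition.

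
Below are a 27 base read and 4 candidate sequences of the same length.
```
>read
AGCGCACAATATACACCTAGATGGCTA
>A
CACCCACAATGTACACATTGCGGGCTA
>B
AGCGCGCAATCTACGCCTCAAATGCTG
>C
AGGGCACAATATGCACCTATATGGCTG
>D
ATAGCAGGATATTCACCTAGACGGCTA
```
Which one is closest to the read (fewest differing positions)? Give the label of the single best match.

Hamming distances to read — A: 8; B: 8; C: 4; D: 6.
Smallest is C with 4 mismatches.

C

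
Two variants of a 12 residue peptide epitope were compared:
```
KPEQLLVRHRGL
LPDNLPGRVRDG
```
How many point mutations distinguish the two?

8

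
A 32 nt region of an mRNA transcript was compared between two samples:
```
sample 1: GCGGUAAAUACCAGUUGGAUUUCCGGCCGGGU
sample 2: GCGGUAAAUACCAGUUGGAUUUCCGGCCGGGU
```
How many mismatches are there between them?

0

The two sequences are identical at every position.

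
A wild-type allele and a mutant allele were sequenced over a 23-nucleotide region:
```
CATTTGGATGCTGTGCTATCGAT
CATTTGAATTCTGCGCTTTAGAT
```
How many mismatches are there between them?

Mismatches (1-based): site 7: G→A; site 10: G→T; site 14: T→C; site 18: A→T; site 20: C→A.

5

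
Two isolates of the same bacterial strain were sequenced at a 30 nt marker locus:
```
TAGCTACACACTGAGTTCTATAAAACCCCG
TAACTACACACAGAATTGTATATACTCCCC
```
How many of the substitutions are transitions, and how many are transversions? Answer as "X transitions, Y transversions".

Transitions (purine↔purine or pyrimidine↔pyrimidine): 3 G→A, 15 G→A, 26 C→T.
Transversions (purine↔pyrimidine): 12 T→A, 18 C→G, 23 A→T, 25 A→C, 30 G→C.

3 transitions, 5 transversions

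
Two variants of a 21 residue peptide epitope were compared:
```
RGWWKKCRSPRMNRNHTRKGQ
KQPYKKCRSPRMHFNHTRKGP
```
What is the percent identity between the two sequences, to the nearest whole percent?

67%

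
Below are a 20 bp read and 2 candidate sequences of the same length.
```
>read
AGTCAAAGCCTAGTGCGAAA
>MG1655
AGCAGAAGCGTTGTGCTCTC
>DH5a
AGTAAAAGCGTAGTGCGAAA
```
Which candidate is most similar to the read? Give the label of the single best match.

DH5a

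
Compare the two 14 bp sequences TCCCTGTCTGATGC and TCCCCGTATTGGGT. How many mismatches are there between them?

Comparing position by position, 6 sites differ: 5 (T/C), 8 (C/A), 10 (G/T), 11 (A/G), 12 (T/G), 14 (C/T).

6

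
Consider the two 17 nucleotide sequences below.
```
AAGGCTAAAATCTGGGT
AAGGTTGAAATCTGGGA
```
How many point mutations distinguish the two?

3

Comparing position by position, 3 sites differ: 5 (C/T), 7 (A/G), 17 (T/A).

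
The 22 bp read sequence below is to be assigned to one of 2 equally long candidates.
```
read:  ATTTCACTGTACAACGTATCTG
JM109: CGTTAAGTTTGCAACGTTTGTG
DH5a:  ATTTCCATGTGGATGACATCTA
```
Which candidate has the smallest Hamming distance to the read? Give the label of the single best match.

JM109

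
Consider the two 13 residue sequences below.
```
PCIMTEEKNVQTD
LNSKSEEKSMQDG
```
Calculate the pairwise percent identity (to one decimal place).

9 positions differ (1, 2, 3, 4, 5, 9, 10, 12, 13), so 4 of 13 match: 4/13 = 30.77%.

30.8%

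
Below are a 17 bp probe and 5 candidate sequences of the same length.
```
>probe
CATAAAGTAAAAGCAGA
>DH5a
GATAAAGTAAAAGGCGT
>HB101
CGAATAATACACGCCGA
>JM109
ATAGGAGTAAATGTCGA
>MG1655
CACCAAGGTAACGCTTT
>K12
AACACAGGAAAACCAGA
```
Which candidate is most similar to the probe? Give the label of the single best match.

DH5a differs at 4 bases; HB101 differs at 7 bases; JM109 differs at 8 bases; MG1655 differs at 8 bases; K12 differs at 5 bases. The closest is DH5a.

DH5a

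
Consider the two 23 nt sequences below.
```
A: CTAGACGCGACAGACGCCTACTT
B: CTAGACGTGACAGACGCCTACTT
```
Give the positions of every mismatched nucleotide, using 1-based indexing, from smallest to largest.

8

Differences at position 8 (C→T).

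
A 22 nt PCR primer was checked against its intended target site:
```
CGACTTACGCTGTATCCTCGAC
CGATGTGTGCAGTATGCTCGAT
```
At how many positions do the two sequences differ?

Comparing position by position, 7 positions differ: 4 (C/T), 5 (T/G), 7 (A/G), 8 (C/T), 11 (T/A), 16 (C/G), 22 (C/T).

7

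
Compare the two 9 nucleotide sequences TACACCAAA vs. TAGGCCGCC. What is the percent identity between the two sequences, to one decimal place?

Mismatches at positions 3, 4, 7, 8, 9 (1-based): 5 of 9.
Identical positions: 4/9 = 44.44% → 44.4%.

44.4%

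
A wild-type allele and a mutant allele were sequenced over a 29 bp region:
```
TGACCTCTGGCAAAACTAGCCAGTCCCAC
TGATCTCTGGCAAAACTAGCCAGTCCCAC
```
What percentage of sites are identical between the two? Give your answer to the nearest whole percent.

97%

1 position differs (4), so 28 of 29 match: 28/29 = 96.55%.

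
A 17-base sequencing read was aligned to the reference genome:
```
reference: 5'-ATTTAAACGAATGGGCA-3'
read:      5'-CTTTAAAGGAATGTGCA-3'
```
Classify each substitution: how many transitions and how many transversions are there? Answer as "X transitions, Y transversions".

0 transitions, 3 transversions

Transitions (purine↔purine or pyrimidine↔pyrimidine): none.
Transversions (purine↔pyrimidine): 1 A→C, 8 C→G, 14 G→T.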